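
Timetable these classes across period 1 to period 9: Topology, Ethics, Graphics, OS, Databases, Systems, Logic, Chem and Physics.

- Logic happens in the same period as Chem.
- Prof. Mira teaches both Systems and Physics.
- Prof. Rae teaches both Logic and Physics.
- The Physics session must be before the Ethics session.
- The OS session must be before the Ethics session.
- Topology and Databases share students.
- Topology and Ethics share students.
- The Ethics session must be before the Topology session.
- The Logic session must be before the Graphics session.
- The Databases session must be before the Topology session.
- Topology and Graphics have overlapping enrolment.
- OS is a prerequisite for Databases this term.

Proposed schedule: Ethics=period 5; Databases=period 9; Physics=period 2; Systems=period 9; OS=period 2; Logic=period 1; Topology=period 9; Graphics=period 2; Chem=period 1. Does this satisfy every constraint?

No — it violates: Topology and Databases share students

The Physics session must be before the Ethics session — holds.
Topology and Ethics share students — holds.
OS is a prerequisite for Databases this term — holds.
The OS session must be before the Ethics session — holds.
Topology and Graphics have overlapping enrolment — holds.
The Ethics session must be before the Topology session — holds.
The Logic session must be before the Graphics session — holds.
Logic happens in the same period as Chem — holds.
Topology and Databases share students — violated.
Prof. Rae teaches both Logic and Physics — holds.
Prof. Mira teaches both Systems and Physics — holds.
The Databases session must be before the Topology session — violated.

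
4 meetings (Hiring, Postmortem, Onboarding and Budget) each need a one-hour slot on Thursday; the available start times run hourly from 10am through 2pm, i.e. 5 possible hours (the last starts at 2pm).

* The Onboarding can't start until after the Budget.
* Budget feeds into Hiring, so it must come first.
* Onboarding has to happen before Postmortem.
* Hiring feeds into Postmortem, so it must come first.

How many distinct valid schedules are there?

20

Splitting on Hiring: it can be 11am (6), 12pm (8), 1pm (6). Listing each branch's schedules as (Postmortem, Onboarding, Budget):
Hiring=11am: (12pm,11am,10am) (1pm,11am,10am) (1pm,12pm,10am) (2pm,11am,10am) (2pm,12pm,10am) (2pm,1pm,10am) — 6.
Hiring=12pm: (1pm,11am,10am) (1pm,12pm,10am) (1pm,12pm,11am) (2pm,11am,10am) (2pm,12pm,10am) (2pm,12pm,11am) (2pm,1pm,10am) (2pm,1pm,11am) — 8.
Hiring=1pm: (2pm,11am,10am) (2pm,12pm,10am) (2pm,12pm,11am) (2pm,1pm,10am) (2pm,1pm,11am) (2pm,1pm,12pm) — 6.
Summing: 6 + 8 + 6 = 20.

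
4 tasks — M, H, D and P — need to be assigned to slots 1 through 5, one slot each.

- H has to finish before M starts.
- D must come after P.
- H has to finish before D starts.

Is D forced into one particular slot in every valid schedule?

No

D can be 2 (e.g. M -> 2, H -> 1, D -> 2, P -> 1) or 3 (e.g. D=3; H=1; P=1; M=2).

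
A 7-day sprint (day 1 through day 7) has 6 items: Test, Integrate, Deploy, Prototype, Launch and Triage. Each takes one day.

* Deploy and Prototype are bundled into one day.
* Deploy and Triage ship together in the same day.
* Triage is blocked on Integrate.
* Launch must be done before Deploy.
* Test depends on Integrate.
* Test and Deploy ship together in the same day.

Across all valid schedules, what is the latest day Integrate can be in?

day 6

Downstream work caps Integrate at day 6.
Integrate at day 6 is achievable: Integrate=day 6, Triage=day 7, Prototype=day 7, Launch=day 1, Deploy=day 7, Test=day 7.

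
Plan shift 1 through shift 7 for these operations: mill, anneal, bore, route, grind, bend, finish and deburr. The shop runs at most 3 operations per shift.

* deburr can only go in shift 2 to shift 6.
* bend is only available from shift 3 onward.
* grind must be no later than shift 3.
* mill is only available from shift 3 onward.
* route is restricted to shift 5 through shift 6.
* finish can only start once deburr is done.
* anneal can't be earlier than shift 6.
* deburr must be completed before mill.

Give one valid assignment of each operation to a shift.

bend -> shift 3, bore -> shift 1, anneal -> shift 6, mill -> shift 3, finish -> shift 3, deburr -> shift 2, route -> shift 5, grind -> shift 1

Checking: deburr(shift 2) before mill(shift 3); deburr(shift 2) before finish(shift 3); mill=shift 3 in [shift 3,shift 7]; anneal=shift 6 in [shift 6,shift 7]; deburr=shift 2 in [shift 2,shift 6]; grind=shift 1 in [shift 1,shift 3]; route=shift 5 in [shift 5,shift 6]; bend=shift 3 in [shift 3,shift 7]; max 3 per shift (cap 3).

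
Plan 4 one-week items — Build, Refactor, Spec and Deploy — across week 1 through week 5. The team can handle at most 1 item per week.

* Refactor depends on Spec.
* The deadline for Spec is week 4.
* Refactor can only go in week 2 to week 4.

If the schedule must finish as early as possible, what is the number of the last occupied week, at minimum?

The precedence chain requires at least 2 distinct weeks.
With at most 1 per week and 4 tasks, at least 4 weeks are needed.
4 works (last occupied week: week 4): for example Spec=week 1, Deploy=week 4, Refactor=week 2, Build=week 3.

4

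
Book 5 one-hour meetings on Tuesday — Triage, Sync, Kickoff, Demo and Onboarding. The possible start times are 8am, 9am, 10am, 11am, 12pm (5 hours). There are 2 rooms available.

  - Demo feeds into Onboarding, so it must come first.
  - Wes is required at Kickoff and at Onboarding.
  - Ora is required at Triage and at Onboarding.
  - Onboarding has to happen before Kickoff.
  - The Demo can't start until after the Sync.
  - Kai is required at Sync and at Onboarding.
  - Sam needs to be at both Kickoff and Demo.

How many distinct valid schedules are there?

Splitting on Triage: it can be 8am (5), 9am (5), 10am (3), 11am (2), 12pm (5). Listing each branch's schedules as (Sync, Kickoff, Demo, Onboarding):
Triage=8am: (8am,11am,9am,10am) (8am,12pm,9am,10am) (8am,12pm,9am,11am) (8am,12pm,10am,11am) (9am,12pm,10am,11am) — 5.
Triage=9am: (8am,11am,9am,10am) (8am,12pm,9am,10am) (8am,12pm,9am,11am) (8am,12pm,10am,11am) (9am,12pm,10am,11am) — 5.
Triage=10am: (8am,12pm,9am,11am) (8am,12pm,10am,11am) (9am,12pm,10am,11am) — 3.
Triage=11am: (8am,11am,9am,10am) (8am,12pm,9am,10am) — 2.
Triage=12pm: (8am,11am,9am,10am) (8am,12pm,9am,10am) (8am,12pm,9am,11am) (8am,12pm,10am,11am) (9am,12pm,10am,11am) — 5.
Summing: 5 + 5 + 3 + 2 + 5 = 20.

20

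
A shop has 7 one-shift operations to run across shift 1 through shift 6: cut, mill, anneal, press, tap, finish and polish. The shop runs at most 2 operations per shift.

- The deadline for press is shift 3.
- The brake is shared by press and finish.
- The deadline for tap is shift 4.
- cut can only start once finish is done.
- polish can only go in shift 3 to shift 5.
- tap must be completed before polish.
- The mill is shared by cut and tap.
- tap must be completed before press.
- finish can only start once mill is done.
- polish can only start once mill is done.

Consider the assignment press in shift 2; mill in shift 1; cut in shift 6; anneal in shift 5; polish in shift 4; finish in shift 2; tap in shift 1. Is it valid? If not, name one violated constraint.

cut can only start once finish is done — holds.
polish can only start once mill is done — holds.
finish can only start once mill is done — holds.
The mill is shared by cut and tap — holds.
The shop runs at most 2 operations per shift — holds.
polish can only go in shift 3 to shift 5 — holds.
The deadline for tap is shift 4 — holds.
tap must be completed before press — holds.
tap must be completed before polish — holds.
The brake is shared by press and finish — violated.
The deadline for press is shift 3 — holds.

Invalid. The brake is shared by press and finish.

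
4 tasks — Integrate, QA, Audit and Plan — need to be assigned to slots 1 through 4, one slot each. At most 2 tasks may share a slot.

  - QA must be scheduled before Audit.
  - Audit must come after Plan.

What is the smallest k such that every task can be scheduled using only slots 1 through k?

2 slots

The precedence chain requires at least 2 distinct slots.
With at most 2 per slot and 4 tasks, at least 2 slots are needed.
2 works (last occupied slot: 2): for example Integrate in 2; Audit in 2; QA in 1; Plan in 1.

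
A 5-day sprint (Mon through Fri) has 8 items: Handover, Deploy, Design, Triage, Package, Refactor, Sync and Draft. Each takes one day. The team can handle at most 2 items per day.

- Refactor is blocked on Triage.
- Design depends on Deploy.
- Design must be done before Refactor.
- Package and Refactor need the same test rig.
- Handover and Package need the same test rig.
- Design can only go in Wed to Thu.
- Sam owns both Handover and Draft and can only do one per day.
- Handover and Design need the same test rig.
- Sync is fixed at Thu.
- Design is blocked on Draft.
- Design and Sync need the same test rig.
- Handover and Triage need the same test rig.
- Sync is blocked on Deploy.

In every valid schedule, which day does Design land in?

Wed

Design's window is Wed–Thu.
Sync is fixed at Thu, and Design can't share a day with Sync.
So Design must be Wed.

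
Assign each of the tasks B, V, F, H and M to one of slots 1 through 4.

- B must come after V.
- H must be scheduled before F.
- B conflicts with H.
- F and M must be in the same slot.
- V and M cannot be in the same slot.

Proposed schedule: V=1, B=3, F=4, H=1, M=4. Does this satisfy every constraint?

B conflicts with H — holds.
B must come after V — holds.
H must be scheduled before F — holds.
V and M cannot be in the same slot — holds.
F and M must be in the same slot — holds.

Yes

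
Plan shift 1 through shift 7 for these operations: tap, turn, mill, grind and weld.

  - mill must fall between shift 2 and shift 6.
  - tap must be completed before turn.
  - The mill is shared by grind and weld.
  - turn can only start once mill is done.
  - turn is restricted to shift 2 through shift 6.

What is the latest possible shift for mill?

Mill is available from shift 2; mill's own window allows nothing later than shift 6; downstream work caps mill at shift 5.
mill at shift 5 is achievable: mill=shift 5; turn=shift 6; grind=shift 1; tap=shift 1; weld=shift 2.

shift 5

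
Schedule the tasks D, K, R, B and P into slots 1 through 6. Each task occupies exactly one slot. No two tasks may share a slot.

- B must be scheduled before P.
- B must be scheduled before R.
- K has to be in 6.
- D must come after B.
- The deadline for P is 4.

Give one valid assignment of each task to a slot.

D -> 3, P -> 2, R -> 4, B -> 1, K -> 6

Checking: B(1) before D(3); B(1) before R(4); B(1) before P(2); P=2 in [1,4]; K=6 in [6,6]; max 1 per slot (cap 1).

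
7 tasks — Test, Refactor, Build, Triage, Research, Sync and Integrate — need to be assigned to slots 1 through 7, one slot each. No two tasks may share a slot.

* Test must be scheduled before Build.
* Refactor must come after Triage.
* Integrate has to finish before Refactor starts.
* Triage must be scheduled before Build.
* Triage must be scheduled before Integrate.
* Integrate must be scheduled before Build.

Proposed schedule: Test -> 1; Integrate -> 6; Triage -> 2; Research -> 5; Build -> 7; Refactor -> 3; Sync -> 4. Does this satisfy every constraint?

Triage must be scheduled before Integrate — holds.
No two tasks may share a slot — holds.
Refactor must come after Triage — holds.
Integrate has to finish before Refactor starts — violated.
Integrate must be scheduled before Build — holds.
Test must be scheduled before Build — holds.
Triage must be scheduled before Build — holds.

Invalid. Integrate has to finish before Refactor starts.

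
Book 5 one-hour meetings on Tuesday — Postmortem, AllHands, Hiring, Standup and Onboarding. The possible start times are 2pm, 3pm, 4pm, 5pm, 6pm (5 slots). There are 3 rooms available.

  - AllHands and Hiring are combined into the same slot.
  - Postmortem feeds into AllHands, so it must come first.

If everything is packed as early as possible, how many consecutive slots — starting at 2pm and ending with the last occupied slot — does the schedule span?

2 slots

The precedence chain requires at least 2 distinct slots.
With at most 3 per slot and 5 meetings, at least 2 slots are needed.
2 works (last occupied slot: 3pm): for example Postmortem in 2pm; Standup in 2pm; AllHands in 3pm; Hiring in 3pm; Onboarding in 2pm.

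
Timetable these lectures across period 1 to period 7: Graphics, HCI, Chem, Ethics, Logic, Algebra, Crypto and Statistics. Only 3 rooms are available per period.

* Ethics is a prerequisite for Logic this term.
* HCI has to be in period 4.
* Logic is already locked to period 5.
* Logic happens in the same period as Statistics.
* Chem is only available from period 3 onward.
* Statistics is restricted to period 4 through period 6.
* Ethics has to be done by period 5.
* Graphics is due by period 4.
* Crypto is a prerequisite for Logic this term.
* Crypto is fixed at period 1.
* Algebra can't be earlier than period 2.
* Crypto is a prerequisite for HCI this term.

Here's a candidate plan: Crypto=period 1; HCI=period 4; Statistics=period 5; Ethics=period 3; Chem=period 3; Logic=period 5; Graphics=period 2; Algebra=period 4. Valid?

Valid

Crypto is fixed at period 1 — holds.
Only 3 rooms are available per period — holds.
Ethics is a prerequisite for Logic this term — holds.
Algebra can't be earlier than period 2 — holds.
Ethics has to be done by period 5 — holds.
Crypto is a prerequisite for Logic this term — holds.
Crypto is a prerequisite for HCI this term — holds.
Logic happens in the same period as Statistics — holds.
Chem is only available from period 3 onward — holds.
Graphics is due by period 4 — holds.
Logic is already locked to period 5 — holds.
HCI has to be in period 4 — holds.
Statistics is restricted to period 4 through period 6 — holds.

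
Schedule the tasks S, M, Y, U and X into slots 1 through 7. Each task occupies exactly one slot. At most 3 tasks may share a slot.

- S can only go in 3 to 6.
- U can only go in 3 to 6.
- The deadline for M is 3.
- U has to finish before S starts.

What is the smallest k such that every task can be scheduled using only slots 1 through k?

4

The precedence chain requires at least 2 distinct slots.
With at most 3 per slot and 5 tasks, at least 2 slots are needed.
Propagating the time windows through the other constraints, S can't land before 4, so the schedule must run through at least slot 4.
4 works (last occupied slot: 4): for example S -> 4, X -> 1, Y -> 1, U -> 3, M -> 1.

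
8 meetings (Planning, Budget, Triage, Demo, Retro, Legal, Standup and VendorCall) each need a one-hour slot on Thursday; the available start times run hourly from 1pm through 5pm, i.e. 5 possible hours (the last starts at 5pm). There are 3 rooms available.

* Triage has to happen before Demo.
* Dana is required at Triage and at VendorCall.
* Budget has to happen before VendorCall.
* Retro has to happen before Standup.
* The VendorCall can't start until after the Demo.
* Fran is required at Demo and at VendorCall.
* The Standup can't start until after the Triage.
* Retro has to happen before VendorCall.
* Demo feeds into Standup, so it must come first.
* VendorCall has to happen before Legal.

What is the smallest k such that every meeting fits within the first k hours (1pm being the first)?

The precedence chain requires at least 4 distinct hours.
With at most 3 per hour and 8 meetings, at least 3 hours are needed.
4 works (last occupied hour: 4pm): for example Triage -> 1pm, Planning -> 2pm, VendorCall -> 3pm, Legal -> 4pm, Demo -> 2pm, Budget -> 1pm, Standup -> 3pm, Retro -> 1pm.

4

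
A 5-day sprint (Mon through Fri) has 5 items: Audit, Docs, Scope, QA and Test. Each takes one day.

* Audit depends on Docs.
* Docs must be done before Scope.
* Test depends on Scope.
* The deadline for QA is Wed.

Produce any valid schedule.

Scope in Tue; Docs in Mon; Test in Wed; QA in Mon; Audit in Tue

Checking: Docs(Mon) before Scope(Tue); Scope(Tue) before Test(Wed); Docs(Mon) before Audit(Tue); QA=Mon in [Mon,Wed].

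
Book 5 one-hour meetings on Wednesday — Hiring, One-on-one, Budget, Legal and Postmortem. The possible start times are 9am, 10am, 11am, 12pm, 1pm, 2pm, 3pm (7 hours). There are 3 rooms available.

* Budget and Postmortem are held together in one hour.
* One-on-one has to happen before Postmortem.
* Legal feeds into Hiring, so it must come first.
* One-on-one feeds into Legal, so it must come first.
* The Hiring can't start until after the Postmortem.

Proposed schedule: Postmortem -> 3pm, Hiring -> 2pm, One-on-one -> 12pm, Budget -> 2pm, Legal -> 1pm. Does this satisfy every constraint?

The Hiring can't start until after the Postmortem — violated.
There are 3 rooms available — holds.
Budget and Postmortem are held together in one hour — violated.
Legal feeds into Hiring, so it must come first — holds.
One-on-one feeds into Legal, so it must come first — holds.
One-on-one has to happen before Postmortem — holds.

Invalid. The Hiring can't start until after the Postmortem.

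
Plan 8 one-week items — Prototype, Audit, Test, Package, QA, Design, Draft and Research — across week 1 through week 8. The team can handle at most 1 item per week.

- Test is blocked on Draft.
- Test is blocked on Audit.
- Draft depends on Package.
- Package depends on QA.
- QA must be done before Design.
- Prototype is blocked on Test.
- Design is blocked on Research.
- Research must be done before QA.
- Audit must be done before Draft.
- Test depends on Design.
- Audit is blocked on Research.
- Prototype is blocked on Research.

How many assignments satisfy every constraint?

11

Splitting on Audit: it can be week 2 (3), week 3 (3), week 4 (3), week 5 (2). Listing each branch's schedules as (Prototype, Test, Package, QA, Design, Draft, Research) by week number:
Audit=week 2: (8,7,4,3,5,6,1) (8,7,4,3,6,5,1) (8,7,5,3,4,6,1) — 3.
Audit=week 3: (8,7,4,2,5,6,1) (8,7,4,2,6,5,1) (8,7,5,2,4,6,1) — 3.
Audit=week 4: (8,7,3,2,5,6,1) (8,7,3,2,6,5,1) (8,7,5,2,3,6,1) — 3.
Audit=week 5: (8,7,3,2,4,6,1) (8,7,4,2,3,6,1) — 2.
Summing: 3 + 3 + 3 + 2 = 11.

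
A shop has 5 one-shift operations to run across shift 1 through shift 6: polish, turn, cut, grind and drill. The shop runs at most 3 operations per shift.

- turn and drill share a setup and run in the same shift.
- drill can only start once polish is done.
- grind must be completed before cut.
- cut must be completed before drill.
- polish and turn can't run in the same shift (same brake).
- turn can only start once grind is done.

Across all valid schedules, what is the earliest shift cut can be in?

shift 2

Precedence pushes cut to at least shift 2; downstream work caps cut at shift 5.
cut at shift 2 is achievable: polish in shift 1; turn in shift 3; grind in shift 1; cut in shift 2; drill in shift 3.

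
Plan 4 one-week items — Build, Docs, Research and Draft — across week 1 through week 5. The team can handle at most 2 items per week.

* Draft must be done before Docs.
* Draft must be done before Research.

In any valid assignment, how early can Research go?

week 2

Precedence pushes Research to at least week 2.
Research at week 2 is achievable: Build in week 1, Draft in week 1, Docs in week 2, Research in week 2.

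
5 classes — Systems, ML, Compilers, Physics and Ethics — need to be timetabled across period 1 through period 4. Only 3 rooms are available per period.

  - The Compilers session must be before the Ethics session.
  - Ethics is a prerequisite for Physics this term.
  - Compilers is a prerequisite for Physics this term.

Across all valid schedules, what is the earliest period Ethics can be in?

Precedence pushes Ethics to at least period 2; downstream work caps Ethics at period 3.
Ethics at period 2 is achievable: Ethics in period 2; Physics in period 3; ML in period 1; Compilers in period 1; Systems in period 1.

period 2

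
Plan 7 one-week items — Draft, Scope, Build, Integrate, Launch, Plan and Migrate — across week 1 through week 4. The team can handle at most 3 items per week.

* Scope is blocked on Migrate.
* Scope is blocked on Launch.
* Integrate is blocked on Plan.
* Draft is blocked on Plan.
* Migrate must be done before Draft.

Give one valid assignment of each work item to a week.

Launch in week 1; Plan in week 1; Draft in week 2; Build in week 3; Integrate in week 2; Scope in week 2; Migrate in week 1

Checking: Migrate(week 1) before Scope(week 2); Migrate(week 1) before Draft(week 2); Plan(week 1) before Integrate(week 2); Launch(week 1) before Scope(week 2); Plan(week 1) before Draft(week 2); max 3 per week (cap 3).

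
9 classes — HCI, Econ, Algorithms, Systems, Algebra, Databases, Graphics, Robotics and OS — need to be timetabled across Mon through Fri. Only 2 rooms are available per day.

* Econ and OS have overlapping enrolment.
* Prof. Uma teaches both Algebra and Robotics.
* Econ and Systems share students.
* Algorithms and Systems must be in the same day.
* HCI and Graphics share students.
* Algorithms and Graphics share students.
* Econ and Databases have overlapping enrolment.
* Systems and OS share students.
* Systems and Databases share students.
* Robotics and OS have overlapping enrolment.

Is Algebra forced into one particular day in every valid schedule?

Algebra can be Mon (e.g. Econ=Tue, Systems=Wed, Algorithms=Wed, Algebra=Mon, Databases=Thu, Robotics=Thu, OS=Fri, HCI=Mon, Graphics=Tue) or Tue (e.g. Systems in Wed; OS in Fri; Databases in Tue; Econ in Mon; Algorithms in Wed; Algebra in Tue; Graphics in Thu; Robotics in Thu; HCI in Mon).

No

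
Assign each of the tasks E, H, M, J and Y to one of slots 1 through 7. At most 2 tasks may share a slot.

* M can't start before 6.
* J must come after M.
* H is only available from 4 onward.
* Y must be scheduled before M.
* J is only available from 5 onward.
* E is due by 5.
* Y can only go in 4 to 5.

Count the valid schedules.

38

Splitting on E: it can be 1 (8), 2 (8), 3 (8), 4 (7), 5 (7). Listing each branch's schedules as (H, M, J, Y):
E=1: (4,6,7,4) (4,6,7,5) (5,6,7,4) (5,6,7,5) (6,6,7,4) (6,6,7,5) (7,6,7,4) (7,6,7,5) — 8.
E=2: (4,6,7,4) (4,6,7,5) (5,6,7,4) (5,6,7,5) (6,6,7,4) (6,6,7,5) (7,6,7,4) (7,6,7,5) — 8.
E=3: (4,6,7,4) (4,6,7,5) (5,6,7,4) (5,6,7,5) (6,6,7,4) (6,6,7,5) (7,6,7,4) (7,6,7,5) — 8.
E=4: (4,6,7,5) (5,6,7,4) (5,6,7,5) (6,6,7,4) (6,6,7,5) (7,6,7,4) (7,6,7,5) — 7.
E=5: (4,6,7,4) (4,6,7,5) (5,6,7,4) (6,6,7,4) (6,6,7,5) (7,6,7,4) (7,6,7,5) — 7.
Summing: 8 + 8 + 8 + 7 + 7 = 38.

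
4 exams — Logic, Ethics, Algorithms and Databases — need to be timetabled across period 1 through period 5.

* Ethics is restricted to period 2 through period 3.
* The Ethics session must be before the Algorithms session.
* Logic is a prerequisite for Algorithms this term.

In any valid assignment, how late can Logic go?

Downstream work caps Logic at period 4.
Logic at period 4 is achievable: Logic=period 4; Databases=period 1; Algorithms=period 5; Ethics=period 2.

period 4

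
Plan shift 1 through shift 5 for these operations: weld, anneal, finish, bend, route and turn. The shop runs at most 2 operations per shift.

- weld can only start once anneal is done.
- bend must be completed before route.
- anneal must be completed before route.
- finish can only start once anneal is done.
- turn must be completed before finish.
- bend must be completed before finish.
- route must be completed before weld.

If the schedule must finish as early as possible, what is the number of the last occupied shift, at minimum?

The precedence chain requires at least 3 distinct shifts.
With at most 2 per shift and 6 operations, at least 3 shifts are needed.
3 works (last occupied shift: shift 3): for example finish in shift 3; turn in shift 2; anneal in shift 1; route in shift 2; bend in shift 1; weld in shift 3.

3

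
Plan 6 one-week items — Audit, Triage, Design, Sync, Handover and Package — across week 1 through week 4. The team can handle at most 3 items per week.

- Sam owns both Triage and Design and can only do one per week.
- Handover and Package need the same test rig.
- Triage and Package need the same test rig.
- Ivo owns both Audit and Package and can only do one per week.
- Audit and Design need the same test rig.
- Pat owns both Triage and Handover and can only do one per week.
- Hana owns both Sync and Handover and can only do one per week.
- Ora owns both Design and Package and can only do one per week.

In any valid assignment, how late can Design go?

week 4

Design at week 4 is achievable: Audit=week 1; Handover=week 2; Sync=week 1; Design=week 4; Package=week 3; Triage=week 1.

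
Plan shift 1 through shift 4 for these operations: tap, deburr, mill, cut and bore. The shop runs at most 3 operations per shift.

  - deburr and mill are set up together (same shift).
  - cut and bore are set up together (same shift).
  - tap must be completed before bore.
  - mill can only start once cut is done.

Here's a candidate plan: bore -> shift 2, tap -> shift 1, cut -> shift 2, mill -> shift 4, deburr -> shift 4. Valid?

Yes

mill can only start once cut is done — holds.
The shop runs at most 3 operations per shift — holds.
deburr and mill are set up together (same shift) — holds.
tap must be completed before bore — holds.
cut and bore are set up together (same shift) — holds.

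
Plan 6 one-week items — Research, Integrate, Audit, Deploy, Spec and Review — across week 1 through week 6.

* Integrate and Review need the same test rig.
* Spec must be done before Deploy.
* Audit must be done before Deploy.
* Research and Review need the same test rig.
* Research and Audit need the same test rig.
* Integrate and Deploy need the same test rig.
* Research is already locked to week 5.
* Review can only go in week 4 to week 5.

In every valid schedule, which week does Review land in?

week 4

Review's window is week 4–week 5.
Research is fixed at week 5, and Review can't share a week with Research.
So Review must be week 4.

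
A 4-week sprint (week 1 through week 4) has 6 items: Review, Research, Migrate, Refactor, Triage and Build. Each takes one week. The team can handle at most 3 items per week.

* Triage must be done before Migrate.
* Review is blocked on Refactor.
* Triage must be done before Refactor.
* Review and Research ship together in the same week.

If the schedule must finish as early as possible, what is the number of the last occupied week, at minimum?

week 3

The precedence chain requires at least 3 distinct weeks.
With at most 3 per week and 6 work items, at least 2 weeks are needed.
3 works (last occupied week: week 3): for example Triage in week 1; Review in week 3; Migrate in week 2; Refactor in week 2; Build in week 1; Research in week 3.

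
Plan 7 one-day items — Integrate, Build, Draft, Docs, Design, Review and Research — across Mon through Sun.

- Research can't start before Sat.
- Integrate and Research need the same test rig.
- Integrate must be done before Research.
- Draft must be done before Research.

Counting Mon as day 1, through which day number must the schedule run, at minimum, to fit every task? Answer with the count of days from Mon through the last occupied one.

6 days

The precedence chain requires at least 2 distinct days.
Research can't be placed before Sat — that is day 6 counting from Mon — so the schedule must run through at least 6 days.
6 works (last occupied day: Sat): for example Docs in Mon; Design in Mon; Review in Mon; Research in Sat; Build in Mon; Integrate in Mon; Draft in Mon.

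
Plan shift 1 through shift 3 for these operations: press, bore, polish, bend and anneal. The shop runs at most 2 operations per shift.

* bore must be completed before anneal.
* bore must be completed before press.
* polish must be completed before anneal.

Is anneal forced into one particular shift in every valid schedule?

anneal can be shift 2 (e.g. press -> shift 2, anneal -> shift 2, bend -> shift 3, polish -> shift 1, bore -> shift 1) or shift 3 (e.g. anneal in shift 3; bore in shift 1; press in shift 2; polish in shift 1; bend in shift 2).

No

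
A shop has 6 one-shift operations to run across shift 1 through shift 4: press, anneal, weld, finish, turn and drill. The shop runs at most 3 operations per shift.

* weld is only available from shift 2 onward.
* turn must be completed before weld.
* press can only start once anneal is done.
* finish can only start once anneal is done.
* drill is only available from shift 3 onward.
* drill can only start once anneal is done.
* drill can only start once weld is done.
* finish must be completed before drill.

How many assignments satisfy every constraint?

27

Splitting on press: it can be shift 2 (7), shift 3 (10), shift 4 (10). Listing each branch's schedules as (anneal, weld, finish, turn, drill) by shift number:
press=shift 2: (1,2,2,1,3) (1,2,2,1,4) (1,2,3,1,4) (1,3,2,1,4) (1,3,2,2,4) (1,3,3,1,4) (1,3,3,2,4) — 7.
press=shift 3: (1,2,2,1,3) (1,2,2,1,4) (1,2,3,1,4) (1,3,2,1,4) (1,3,2,2,4) (1,3,3,1,4) (1,3,3,2,4) (2,2,3,1,4) (2,3,3,1,4) (2,3,3,2,4) — 10.
press=shift 4: (1,2,2,1,3) (1,2,2,1,4) (1,2,3,1,4) (1,3,2,1,4) (1,3,2,2,4) (1,3,3,1,4) (1,3,3,2,4) (2,2,3,1,4) (2,3,3,1,4) (2,3,3,2,4) — 10.
Summing: 7 + 10 + 10 = 27.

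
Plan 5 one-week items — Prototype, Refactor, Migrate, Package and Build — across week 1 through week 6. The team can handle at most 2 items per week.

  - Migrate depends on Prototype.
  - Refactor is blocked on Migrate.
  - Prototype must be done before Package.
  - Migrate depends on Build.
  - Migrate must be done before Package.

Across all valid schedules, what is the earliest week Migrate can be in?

week 2

Precedence pushes Migrate to at least week 2; downstream work caps Migrate at week 5.
Migrate at week 2 is achievable: Refactor=week 3; Package=week 3; Migrate=week 2; Prototype=week 1; Build=week 1.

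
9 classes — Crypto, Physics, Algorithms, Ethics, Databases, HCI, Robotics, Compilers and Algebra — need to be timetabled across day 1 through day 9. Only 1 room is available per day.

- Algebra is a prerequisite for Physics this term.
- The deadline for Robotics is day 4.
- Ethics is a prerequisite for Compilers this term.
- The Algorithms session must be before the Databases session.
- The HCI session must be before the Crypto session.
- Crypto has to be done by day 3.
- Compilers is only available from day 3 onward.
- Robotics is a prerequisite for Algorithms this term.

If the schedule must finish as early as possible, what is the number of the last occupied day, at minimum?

The precedence chain requires at least 3 distinct days.
With at most 1 per day and 9 classes, at least 9 days are needed.
9 works (last occupied day: day 9): for example Databases -> day 9; Algorithms -> day 6; HCI -> day 1; Ethics -> day 4; Compilers -> day 5; Algebra -> day 7; Physics -> day 8; Crypto -> day 2; Robotics -> day 3.

9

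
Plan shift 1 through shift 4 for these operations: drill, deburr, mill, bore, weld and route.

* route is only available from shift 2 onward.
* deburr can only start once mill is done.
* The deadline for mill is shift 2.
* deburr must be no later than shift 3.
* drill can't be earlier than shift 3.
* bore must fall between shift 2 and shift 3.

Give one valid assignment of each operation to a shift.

weld in shift 1, deburr in shift 2, mill in shift 1, drill in shift 3, route in shift 2, bore in shift 2

Checking: mill(shift 1) before deburr(shift 2); deburr=shift 2 in [shift 1,shift 3]; bore=shift 2 in [shift 2,shift 3]; mill=shift 1 in [shift 1,shift 2]; drill=shift 3 in [shift 3,shift 4]; route=shift 2 in [shift 2,shift 4].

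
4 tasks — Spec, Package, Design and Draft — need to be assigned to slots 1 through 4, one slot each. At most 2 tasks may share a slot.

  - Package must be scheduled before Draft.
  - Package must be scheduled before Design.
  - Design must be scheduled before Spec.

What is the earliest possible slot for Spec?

Precedence pushes Spec to at least 3.
Spec at 3 is achievable: Spec in 3; Package in 1; Draft in 2; Design in 2.

3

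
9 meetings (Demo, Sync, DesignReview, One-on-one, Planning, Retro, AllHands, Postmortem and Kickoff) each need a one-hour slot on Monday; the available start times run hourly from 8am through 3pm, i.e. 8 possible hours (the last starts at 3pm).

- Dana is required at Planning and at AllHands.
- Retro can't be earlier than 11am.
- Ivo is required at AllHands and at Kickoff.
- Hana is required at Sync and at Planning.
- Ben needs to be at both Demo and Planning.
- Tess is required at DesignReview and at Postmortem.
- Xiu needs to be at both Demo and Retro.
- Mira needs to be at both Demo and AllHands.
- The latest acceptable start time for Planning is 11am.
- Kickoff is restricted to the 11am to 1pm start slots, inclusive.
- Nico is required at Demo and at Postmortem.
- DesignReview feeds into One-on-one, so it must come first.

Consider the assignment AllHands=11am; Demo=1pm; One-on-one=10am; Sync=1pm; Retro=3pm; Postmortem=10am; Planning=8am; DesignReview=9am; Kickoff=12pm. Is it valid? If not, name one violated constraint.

Valid

Xiu needs to be at both Demo and Retro — holds.
Dana is required at Planning and at AllHands — holds.
Mira needs to be at both Demo and AllHands — holds.
Nico is required at Demo and at Postmortem — holds.
Tess is required at DesignReview and at Postmortem — holds.
DesignReview feeds into One-on-one, so it must come first — holds.
Hana is required at Sync and at Planning — holds.
Ben needs to be at both Demo and Planning — holds.
The latest acceptable start time for Planning is 11am — holds.
Ivo is required at AllHands and at Kickoff — holds.
Kickoff is restricted to the 11am to 1pm start slots, inclusive — holds.
Retro can't be earlier than 11am — holds.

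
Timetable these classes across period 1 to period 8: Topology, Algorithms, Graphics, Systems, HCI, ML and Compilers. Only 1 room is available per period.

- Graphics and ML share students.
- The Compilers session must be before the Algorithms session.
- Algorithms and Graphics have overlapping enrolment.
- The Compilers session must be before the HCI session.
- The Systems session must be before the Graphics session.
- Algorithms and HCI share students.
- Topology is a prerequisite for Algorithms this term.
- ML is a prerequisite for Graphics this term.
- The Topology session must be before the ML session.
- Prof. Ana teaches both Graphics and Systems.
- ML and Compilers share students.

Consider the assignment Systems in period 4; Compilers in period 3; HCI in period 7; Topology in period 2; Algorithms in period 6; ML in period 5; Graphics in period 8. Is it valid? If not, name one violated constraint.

Yes

Algorithms and HCI share students — holds.
ML and Compilers share students — holds.
The Topology session must be before the ML session — holds.
The Compilers session must be before the HCI session — holds.
Only 1 room is available per period — holds.
Topology is a prerequisite for Algorithms this term — holds.
The Compilers session must be before the Algorithms session — holds.
Prof. Ana teaches both Graphics and Systems — holds.
ML is a prerequisite for Graphics this term — holds.
Algorithms and Graphics have overlapping enrolment — holds.
Graphics and ML share students — holds.
The Systems session must be before the Graphics session — holds.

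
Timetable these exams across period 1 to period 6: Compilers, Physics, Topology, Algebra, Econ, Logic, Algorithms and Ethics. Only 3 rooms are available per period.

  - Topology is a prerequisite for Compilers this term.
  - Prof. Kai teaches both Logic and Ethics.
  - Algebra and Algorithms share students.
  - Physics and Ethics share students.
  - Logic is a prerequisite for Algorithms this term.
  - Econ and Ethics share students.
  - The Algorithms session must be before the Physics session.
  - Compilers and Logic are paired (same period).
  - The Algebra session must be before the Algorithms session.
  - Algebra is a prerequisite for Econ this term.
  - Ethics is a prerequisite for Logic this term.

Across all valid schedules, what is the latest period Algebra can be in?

period 4

Downstream work caps Algebra at period 4.
Algebra at period 4 is achievable: Ethics in period 1, Econ in period 5, Physics in period 6, Compilers in period 2, Algebra in period 4, Logic in period 2, Algorithms in period 5, Topology in period 1.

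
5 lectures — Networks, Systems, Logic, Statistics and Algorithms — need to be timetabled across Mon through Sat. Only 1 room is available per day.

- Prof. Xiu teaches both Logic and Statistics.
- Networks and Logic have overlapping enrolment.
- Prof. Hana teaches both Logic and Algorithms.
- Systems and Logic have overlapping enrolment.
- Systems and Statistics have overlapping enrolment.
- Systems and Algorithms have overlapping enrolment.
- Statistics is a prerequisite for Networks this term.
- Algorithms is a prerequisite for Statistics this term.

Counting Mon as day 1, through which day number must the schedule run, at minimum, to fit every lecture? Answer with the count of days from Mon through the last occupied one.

The precedence chain requires at least 3 distinct days.
With at most 1 per day and 5 lectures, at least 5 days are needed.
5 works (last occupied day: Fri): for example Systems in Thu; Networks in Wed; Logic in Fri; Statistics in Tue; Algorithms in Mon.

5 days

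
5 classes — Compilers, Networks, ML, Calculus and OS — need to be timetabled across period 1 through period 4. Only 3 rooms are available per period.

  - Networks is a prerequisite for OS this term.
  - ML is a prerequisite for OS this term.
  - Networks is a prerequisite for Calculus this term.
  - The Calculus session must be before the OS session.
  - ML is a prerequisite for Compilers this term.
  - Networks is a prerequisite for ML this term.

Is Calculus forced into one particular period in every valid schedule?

No

Calculus can be period 2 (e.g. OS -> period 3, ML -> period 2, Networks -> period 1, Compilers -> period 3, Calculus -> period 2) or period 3 (e.g. Compilers -> period 3, Calculus -> period 3, Networks -> period 1, ML -> period 2, OS -> period 4).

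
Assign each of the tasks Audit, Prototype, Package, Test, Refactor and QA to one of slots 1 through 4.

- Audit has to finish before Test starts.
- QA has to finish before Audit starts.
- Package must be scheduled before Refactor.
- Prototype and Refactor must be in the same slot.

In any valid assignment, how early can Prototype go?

Prototype must be in the same slot as Refactor, which can't be before 2, so Prototype is at least 2.
Prototype at 2 is achievable: Audit -> 2, Prototype -> 2, Refactor -> 2, Package -> 1, Test -> 3, QA -> 1.

2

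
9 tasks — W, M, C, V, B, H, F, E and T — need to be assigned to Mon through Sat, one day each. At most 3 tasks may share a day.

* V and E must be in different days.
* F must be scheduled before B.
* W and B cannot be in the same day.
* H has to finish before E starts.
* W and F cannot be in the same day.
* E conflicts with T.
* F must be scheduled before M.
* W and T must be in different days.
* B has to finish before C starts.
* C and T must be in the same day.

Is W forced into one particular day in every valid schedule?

No

W can be Mon (e.g. M=Wed; E=Tue; T=Thu; B=Wed; V=Mon; F=Tue; W=Mon; C=Thu; H=Mon) or Tue (e.g. W in Tue; E in Tue; F in Mon; H in Mon; T in Thu; C in Thu; B in Wed; V in Mon; M in Tue).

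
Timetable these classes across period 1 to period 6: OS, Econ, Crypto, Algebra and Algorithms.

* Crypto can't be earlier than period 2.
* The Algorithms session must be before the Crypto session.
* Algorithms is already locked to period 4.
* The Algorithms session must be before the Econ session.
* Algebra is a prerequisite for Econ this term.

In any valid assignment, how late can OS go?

OS at period 6 is achievable: OS=period 6; Algorithms=period 4; Crypto=period 5; Econ=period 5; Algebra=period 1.

period 6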